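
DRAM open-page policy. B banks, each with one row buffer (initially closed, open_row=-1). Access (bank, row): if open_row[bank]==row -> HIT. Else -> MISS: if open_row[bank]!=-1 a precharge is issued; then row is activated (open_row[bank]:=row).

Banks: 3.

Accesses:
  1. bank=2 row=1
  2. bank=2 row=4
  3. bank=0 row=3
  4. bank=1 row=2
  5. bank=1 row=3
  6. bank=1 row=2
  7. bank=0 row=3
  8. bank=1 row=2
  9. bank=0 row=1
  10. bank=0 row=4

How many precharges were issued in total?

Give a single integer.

Acc 1: bank2 row1 -> MISS (open row1); precharges=0
Acc 2: bank2 row4 -> MISS (open row4); precharges=1
Acc 3: bank0 row3 -> MISS (open row3); precharges=1
Acc 4: bank1 row2 -> MISS (open row2); precharges=1
Acc 5: bank1 row3 -> MISS (open row3); precharges=2
Acc 6: bank1 row2 -> MISS (open row2); precharges=3
Acc 7: bank0 row3 -> HIT
Acc 8: bank1 row2 -> HIT
Acc 9: bank0 row1 -> MISS (open row1); precharges=4
Acc 10: bank0 row4 -> MISS (open row4); precharges=5

Answer: 5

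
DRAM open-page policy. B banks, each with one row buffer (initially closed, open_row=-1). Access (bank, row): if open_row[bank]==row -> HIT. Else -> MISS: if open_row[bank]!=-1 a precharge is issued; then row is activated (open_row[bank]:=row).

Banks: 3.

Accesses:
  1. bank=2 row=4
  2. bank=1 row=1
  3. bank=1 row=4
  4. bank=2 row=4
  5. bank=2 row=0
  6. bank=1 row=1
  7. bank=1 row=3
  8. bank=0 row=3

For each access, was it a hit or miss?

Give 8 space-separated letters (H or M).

Acc 1: bank2 row4 -> MISS (open row4); precharges=0
Acc 2: bank1 row1 -> MISS (open row1); precharges=0
Acc 3: bank1 row4 -> MISS (open row4); precharges=1
Acc 4: bank2 row4 -> HIT
Acc 5: bank2 row0 -> MISS (open row0); precharges=2
Acc 6: bank1 row1 -> MISS (open row1); precharges=3
Acc 7: bank1 row3 -> MISS (open row3); precharges=4
Acc 8: bank0 row3 -> MISS (open row3); precharges=4

Answer: M M M H M M M M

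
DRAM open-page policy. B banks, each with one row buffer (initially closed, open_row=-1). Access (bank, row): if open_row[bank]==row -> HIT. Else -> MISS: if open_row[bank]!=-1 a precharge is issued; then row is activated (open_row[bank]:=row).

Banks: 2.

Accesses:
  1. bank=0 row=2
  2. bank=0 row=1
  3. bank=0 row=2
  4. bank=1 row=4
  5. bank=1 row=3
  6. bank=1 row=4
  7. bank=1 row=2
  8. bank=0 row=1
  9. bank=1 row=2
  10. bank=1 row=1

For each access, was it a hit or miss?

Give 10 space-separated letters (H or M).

Acc 1: bank0 row2 -> MISS (open row2); precharges=0
Acc 2: bank0 row1 -> MISS (open row1); precharges=1
Acc 3: bank0 row2 -> MISS (open row2); precharges=2
Acc 4: bank1 row4 -> MISS (open row4); precharges=2
Acc 5: bank1 row3 -> MISS (open row3); precharges=3
Acc 6: bank1 row4 -> MISS (open row4); precharges=4
Acc 7: bank1 row2 -> MISS (open row2); precharges=5
Acc 8: bank0 row1 -> MISS (open row1); precharges=6
Acc 9: bank1 row2 -> HIT
Acc 10: bank1 row1 -> MISS (open row1); precharges=7

Answer: M M M M M M M M H M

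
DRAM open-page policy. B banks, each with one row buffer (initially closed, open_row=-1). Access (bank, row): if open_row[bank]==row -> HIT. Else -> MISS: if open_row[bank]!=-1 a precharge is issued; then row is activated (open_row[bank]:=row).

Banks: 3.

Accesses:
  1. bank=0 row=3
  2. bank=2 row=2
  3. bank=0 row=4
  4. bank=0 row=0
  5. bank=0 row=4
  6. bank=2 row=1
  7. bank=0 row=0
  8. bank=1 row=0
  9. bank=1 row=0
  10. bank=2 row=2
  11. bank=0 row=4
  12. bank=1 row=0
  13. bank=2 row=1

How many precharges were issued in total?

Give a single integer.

Acc 1: bank0 row3 -> MISS (open row3); precharges=0
Acc 2: bank2 row2 -> MISS (open row2); precharges=0
Acc 3: bank0 row4 -> MISS (open row4); precharges=1
Acc 4: bank0 row0 -> MISS (open row0); precharges=2
Acc 5: bank0 row4 -> MISS (open row4); precharges=3
Acc 6: bank2 row1 -> MISS (open row1); precharges=4
Acc 7: bank0 row0 -> MISS (open row0); precharges=5
Acc 8: bank1 row0 -> MISS (open row0); precharges=5
Acc 9: bank1 row0 -> HIT
Acc 10: bank2 row2 -> MISS (open row2); precharges=6
Acc 11: bank0 row4 -> MISS (open row4); precharges=7
Acc 12: bank1 row0 -> HIT
Acc 13: bank2 row1 -> MISS (open row1); precharges=8

Answer: 8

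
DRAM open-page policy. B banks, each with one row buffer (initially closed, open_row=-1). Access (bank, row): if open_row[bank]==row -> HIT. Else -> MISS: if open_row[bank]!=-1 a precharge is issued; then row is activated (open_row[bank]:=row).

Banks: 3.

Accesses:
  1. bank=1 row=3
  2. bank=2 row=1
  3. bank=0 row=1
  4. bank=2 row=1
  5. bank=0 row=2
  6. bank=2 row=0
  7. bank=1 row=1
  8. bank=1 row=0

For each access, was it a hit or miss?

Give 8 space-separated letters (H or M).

Answer: M M M H M M M M

Derivation:
Acc 1: bank1 row3 -> MISS (open row3); precharges=0
Acc 2: bank2 row1 -> MISS (open row1); precharges=0
Acc 3: bank0 row1 -> MISS (open row1); precharges=0
Acc 4: bank2 row1 -> HIT
Acc 5: bank0 row2 -> MISS (open row2); precharges=1
Acc 6: bank2 row0 -> MISS (open row0); precharges=2
Acc 7: bank1 row1 -> MISS (open row1); precharges=3
Acc 8: bank1 row0 -> MISS (open row0); precharges=4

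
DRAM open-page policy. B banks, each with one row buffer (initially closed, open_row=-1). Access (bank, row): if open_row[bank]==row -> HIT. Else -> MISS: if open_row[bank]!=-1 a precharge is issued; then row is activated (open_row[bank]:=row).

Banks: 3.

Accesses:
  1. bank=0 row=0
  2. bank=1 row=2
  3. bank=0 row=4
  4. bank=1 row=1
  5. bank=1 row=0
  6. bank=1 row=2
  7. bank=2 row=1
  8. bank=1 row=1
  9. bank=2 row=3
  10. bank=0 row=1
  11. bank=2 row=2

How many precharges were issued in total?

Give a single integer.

Answer: 8

Derivation:
Acc 1: bank0 row0 -> MISS (open row0); precharges=0
Acc 2: bank1 row2 -> MISS (open row2); precharges=0
Acc 3: bank0 row4 -> MISS (open row4); precharges=1
Acc 4: bank1 row1 -> MISS (open row1); precharges=2
Acc 5: bank1 row0 -> MISS (open row0); precharges=3
Acc 6: bank1 row2 -> MISS (open row2); precharges=4
Acc 7: bank2 row1 -> MISS (open row1); precharges=4
Acc 8: bank1 row1 -> MISS (open row1); precharges=5
Acc 9: bank2 row3 -> MISS (open row3); precharges=6
Acc 10: bank0 row1 -> MISS (open row1); precharges=7
Acc 11: bank2 row2 -> MISS (open row2); precharges=8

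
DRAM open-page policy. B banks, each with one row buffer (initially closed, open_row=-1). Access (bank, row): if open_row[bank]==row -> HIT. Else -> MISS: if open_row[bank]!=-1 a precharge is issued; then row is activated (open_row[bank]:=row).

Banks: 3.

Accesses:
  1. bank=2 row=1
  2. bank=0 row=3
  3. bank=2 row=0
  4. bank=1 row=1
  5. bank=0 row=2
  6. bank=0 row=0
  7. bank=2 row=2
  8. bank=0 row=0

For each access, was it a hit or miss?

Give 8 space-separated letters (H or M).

Answer: M M M M M M M H

Derivation:
Acc 1: bank2 row1 -> MISS (open row1); precharges=0
Acc 2: bank0 row3 -> MISS (open row3); precharges=0
Acc 3: bank2 row0 -> MISS (open row0); precharges=1
Acc 4: bank1 row1 -> MISS (open row1); precharges=1
Acc 5: bank0 row2 -> MISS (open row2); precharges=2
Acc 6: bank0 row0 -> MISS (open row0); precharges=3
Acc 7: bank2 row2 -> MISS (open row2); precharges=4
Acc 8: bank0 row0 -> HIT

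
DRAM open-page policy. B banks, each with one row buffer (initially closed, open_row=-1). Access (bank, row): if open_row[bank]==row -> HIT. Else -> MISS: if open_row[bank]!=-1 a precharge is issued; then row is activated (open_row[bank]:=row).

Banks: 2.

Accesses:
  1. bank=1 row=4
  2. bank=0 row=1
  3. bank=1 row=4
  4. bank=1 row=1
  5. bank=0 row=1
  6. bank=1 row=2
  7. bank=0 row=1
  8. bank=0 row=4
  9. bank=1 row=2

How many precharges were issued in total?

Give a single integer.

Answer: 3

Derivation:
Acc 1: bank1 row4 -> MISS (open row4); precharges=0
Acc 2: bank0 row1 -> MISS (open row1); precharges=0
Acc 3: bank1 row4 -> HIT
Acc 4: bank1 row1 -> MISS (open row1); precharges=1
Acc 5: bank0 row1 -> HIT
Acc 6: bank1 row2 -> MISS (open row2); precharges=2
Acc 7: bank0 row1 -> HIT
Acc 8: bank0 row4 -> MISS (open row4); precharges=3
Acc 9: bank1 row2 -> HIT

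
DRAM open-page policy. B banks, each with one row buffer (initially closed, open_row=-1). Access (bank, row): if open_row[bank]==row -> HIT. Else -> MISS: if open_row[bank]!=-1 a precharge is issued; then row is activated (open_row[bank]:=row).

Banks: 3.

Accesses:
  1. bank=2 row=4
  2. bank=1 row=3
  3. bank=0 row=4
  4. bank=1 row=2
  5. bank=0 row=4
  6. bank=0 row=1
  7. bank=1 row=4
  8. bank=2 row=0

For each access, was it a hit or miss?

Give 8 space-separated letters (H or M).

Acc 1: bank2 row4 -> MISS (open row4); precharges=0
Acc 2: bank1 row3 -> MISS (open row3); precharges=0
Acc 3: bank0 row4 -> MISS (open row4); precharges=0
Acc 4: bank1 row2 -> MISS (open row2); precharges=1
Acc 5: bank0 row4 -> HIT
Acc 6: bank0 row1 -> MISS (open row1); precharges=2
Acc 7: bank1 row4 -> MISS (open row4); precharges=3
Acc 8: bank2 row0 -> MISS (open row0); precharges=4

Answer: M M M M H M M M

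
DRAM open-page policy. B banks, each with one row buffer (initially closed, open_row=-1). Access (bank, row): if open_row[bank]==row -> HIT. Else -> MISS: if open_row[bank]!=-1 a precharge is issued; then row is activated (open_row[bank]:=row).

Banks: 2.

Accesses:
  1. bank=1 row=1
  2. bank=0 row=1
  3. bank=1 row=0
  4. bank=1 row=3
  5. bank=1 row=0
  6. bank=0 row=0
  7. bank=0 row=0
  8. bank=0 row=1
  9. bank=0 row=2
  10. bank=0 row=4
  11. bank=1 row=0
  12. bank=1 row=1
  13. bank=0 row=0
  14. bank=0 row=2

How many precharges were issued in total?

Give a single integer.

Answer: 10

Derivation:
Acc 1: bank1 row1 -> MISS (open row1); precharges=0
Acc 2: bank0 row1 -> MISS (open row1); precharges=0
Acc 3: bank1 row0 -> MISS (open row0); precharges=1
Acc 4: bank1 row3 -> MISS (open row3); precharges=2
Acc 5: bank1 row0 -> MISS (open row0); precharges=3
Acc 6: bank0 row0 -> MISS (open row0); precharges=4
Acc 7: bank0 row0 -> HIT
Acc 8: bank0 row1 -> MISS (open row1); precharges=5
Acc 9: bank0 row2 -> MISS (open row2); precharges=6
Acc 10: bank0 row4 -> MISS (open row4); precharges=7
Acc 11: bank1 row0 -> HIT
Acc 12: bank1 row1 -> MISS (open row1); precharges=8
Acc 13: bank0 row0 -> MISS (open row0); precharges=9
Acc 14: bank0 row2 -> MISS (open row2); precharges=10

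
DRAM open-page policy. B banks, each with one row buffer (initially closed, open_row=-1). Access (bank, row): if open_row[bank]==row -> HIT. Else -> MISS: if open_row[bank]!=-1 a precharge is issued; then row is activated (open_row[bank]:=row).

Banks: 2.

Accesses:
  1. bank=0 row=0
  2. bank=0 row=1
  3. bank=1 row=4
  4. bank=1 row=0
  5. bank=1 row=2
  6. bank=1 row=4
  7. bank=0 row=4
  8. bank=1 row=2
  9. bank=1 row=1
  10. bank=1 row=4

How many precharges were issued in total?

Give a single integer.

Acc 1: bank0 row0 -> MISS (open row0); precharges=0
Acc 2: bank0 row1 -> MISS (open row1); precharges=1
Acc 3: bank1 row4 -> MISS (open row4); precharges=1
Acc 4: bank1 row0 -> MISS (open row0); precharges=2
Acc 5: bank1 row2 -> MISS (open row2); precharges=3
Acc 6: bank1 row4 -> MISS (open row4); precharges=4
Acc 7: bank0 row4 -> MISS (open row4); precharges=5
Acc 8: bank1 row2 -> MISS (open row2); precharges=6
Acc 9: bank1 row1 -> MISS (open row1); precharges=7
Acc 10: bank1 row4 -> MISS (open row4); precharges=8

Answer: 8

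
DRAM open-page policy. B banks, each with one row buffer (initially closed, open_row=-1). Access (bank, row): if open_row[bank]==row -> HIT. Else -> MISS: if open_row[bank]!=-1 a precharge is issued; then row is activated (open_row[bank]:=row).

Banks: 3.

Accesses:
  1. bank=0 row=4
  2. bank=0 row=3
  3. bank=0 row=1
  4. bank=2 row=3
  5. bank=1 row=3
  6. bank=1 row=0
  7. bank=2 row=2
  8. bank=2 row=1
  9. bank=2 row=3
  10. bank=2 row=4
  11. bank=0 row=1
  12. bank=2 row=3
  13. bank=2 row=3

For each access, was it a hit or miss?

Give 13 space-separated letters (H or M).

Acc 1: bank0 row4 -> MISS (open row4); precharges=0
Acc 2: bank0 row3 -> MISS (open row3); precharges=1
Acc 3: bank0 row1 -> MISS (open row1); precharges=2
Acc 4: bank2 row3 -> MISS (open row3); precharges=2
Acc 5: bank1 row3 -> MISS (open row3); precharges=2
Acc 6: bank1 row0 -> MISS (open row0); precharges=3
Acc 7: bank2 row2 -> MISS (open row2); precharges=4
Acc 8: bank2 row1 -> MISS (open row1); precharges=5
Acc 9: bank2 row3 -> MISS (open row3); precharges=6
Acc 10: bank2 row4 -> MISS (open row4); precharges=7
Acc 11: bank0 row1 -> HIT
Acc 12: bank2 row3 -> MISS (open row3); precharges=8
Acc 13: bank2 row3 -> HIT

Answer: M M M M M M M M M M H M H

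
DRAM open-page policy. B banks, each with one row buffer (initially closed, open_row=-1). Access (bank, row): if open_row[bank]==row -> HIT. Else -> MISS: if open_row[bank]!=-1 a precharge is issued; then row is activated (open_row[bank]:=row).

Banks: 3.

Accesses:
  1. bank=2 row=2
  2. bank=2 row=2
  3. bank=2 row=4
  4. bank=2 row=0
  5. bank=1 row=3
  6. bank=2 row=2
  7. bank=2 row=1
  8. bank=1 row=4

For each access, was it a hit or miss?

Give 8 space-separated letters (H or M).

Answer: M H M M M M M M

Derivation:
Acc 1: bank2 row2 -> MISS (open row2); precharges=0
Acc 2: bank2 row2 -> HIT
Acc 3: bank2 row4 -> MISS (open row4); precharges=1
Acc 4: bank2 row0 -> MISS (open row0); precharges=2
Acc 5: bank1 row3 -> MISS (open row3); precharges=2
Acc 6: bank2 row2 -> MISS (open row2); precharges=3
Acc 7: bank2 row1 -> MISS (open row1); precharges=4
Acc 8: bank1 row4 -> MISS (open row4); precharges=5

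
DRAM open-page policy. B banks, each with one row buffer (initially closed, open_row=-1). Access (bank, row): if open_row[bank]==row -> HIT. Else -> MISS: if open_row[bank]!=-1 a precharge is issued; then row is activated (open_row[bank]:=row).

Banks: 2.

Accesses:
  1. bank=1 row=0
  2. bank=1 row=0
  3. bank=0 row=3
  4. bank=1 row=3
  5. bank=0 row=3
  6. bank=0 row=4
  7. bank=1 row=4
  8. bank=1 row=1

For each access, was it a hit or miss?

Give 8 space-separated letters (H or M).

Answer: M H M M H M M M

Derivation:
Acc 1: bank1 row0 -> MISS (open row0); precharges=0
Acc 2: bank1 row0 -> HIT
Acc 3: bank0 row3 -> MISS (open row3); precharges=0
Acc 4: bank1 row3 -> MISS (open row3); precharges=1
Acc 5: bank0 row3 -> HIT
Acc 6: bank0 row4 -> MISS (open row4); precharges=2
Acc 7: bank1 row4 -> MISS (open row4); precharges=3
Acc 8: bank1 row1 -> MISS (open row1); precharges=4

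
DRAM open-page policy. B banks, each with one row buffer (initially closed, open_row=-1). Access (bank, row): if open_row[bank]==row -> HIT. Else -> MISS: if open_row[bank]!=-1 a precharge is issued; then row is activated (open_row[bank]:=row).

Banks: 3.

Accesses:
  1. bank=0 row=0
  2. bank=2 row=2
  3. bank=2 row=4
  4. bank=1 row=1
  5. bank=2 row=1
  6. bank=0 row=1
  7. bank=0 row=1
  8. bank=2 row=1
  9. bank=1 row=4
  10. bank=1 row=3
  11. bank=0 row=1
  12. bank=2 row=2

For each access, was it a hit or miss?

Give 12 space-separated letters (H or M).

Acc 1: bank0 row0 -> MISS (open row0); precharges=0
Acc 2: bank2 row2 -> MISS (open row2); precharges=0
Acc 3: bank2 row4 -> MISS (open row4); precharges=1
Acc 4: bank1 row1 -> MISS (open row1); precharges=1
Acc 5: bank2 row1 -> MISS (open row1); precharges=2
Acc 6: bank0 row1 -> MISS (open row1); precharges=3
Acc 7: bank0 row1 -> HIT
Acc 8: bank2 row1 -> HIT
Acc 9: bank1 row4 -> MISS (open row4); precharges=4
Acc 10: bank1 row3 -> MISS (open row3); precharges=5
Acc 11: bank0 row1 -> HIT
Acc 12: bank2 row2 -> MISS (open row2); precharges=6

Answer: M M M M M M H H M M H M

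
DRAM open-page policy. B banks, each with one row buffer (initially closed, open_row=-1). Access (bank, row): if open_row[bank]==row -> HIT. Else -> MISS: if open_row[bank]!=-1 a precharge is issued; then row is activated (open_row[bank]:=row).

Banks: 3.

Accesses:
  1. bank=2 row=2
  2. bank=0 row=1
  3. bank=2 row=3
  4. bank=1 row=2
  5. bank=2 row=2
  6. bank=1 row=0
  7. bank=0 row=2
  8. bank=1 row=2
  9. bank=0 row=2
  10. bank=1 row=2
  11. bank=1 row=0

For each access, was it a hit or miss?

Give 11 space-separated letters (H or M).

Answer: M M M M M M M M H H M

Derivation:
Acc 1: bank2 row2 -> MISS (open row2); precharges=0
Acc 2: bank0 row1 -> MISS (open row1); precharges=0
Acc 3: bank2 row3 -> MISS (open row3); precharges=1
Acc 4: bank1 row2 -> MISS (open row2); precharges=1
Acc 5: bank2 row2 -> MISS (open row2); precharges=2
Acc 6: bank1 row0 -> MISS (open row0); precharges=3
Acc 7: bank0 row2 -> MISS (open row2); precharges=4
Acc 8: bank1 row2 -> MISS (open row2); precharges=5
Acc 9: bank0 row2 -> HIT
Acc 10: bank1 row2 -> HIT
Acc 11: bank1 row0 -> MISS (open row0); precharges=6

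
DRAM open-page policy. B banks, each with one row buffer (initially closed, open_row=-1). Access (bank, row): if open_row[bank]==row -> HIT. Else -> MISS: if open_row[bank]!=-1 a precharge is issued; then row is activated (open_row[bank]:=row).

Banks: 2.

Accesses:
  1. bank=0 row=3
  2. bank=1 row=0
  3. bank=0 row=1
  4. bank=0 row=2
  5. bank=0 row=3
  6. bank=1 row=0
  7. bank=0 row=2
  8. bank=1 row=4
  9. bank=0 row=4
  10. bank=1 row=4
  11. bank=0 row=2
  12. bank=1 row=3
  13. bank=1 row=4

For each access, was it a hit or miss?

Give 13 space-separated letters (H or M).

Answer: M M M M M H M M M H M M M

Derivation:
Acc 1: bank0 row3 -> MISS (open row3); precharges=0
Acc 2: bank1 row0 -> MISS (open row0); precharges=0
Acc 3: bank0 row1 -> MISS (open row1); precharges=1
Acc 4: bank0 row2 -> MISS (open row2); precharges=2
Acc 5: bank0 row3 -> MISS (open row3); precharges=3
Acc 6: bank1 row0 -> HIT
Acc 7: bank0 row2 -> MISS (open row2); precharges=4
Acc 8: bank1 row4 -> MISS (open row4); precharges=5
Acc 9: bank0 row4 -> MISS (open row4); precharges=6
Acc 10: bank1 row4 -> HIT
Acc 11: bank0 row2 -> MISS (open row2); precharges=7
Acc 12: bank1 row3 -> MISS (open row3); precharges=8
Acc 13: bank1 row4 -> MISS (open row4); precharges=9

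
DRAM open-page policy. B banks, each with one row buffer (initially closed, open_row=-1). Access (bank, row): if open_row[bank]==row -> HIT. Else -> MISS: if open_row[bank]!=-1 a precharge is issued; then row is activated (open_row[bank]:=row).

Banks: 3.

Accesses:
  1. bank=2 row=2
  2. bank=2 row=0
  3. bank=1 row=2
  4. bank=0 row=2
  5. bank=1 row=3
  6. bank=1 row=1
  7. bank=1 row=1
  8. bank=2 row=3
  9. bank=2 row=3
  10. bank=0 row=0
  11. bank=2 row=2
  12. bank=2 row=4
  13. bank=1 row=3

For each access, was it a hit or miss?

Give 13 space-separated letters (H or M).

Acc 1: bank2 row2 -> MISS (open row2); precharges=0
Acc 2: bank2 row0 -> MISS (open row0); precharges=1
Acc 3: bank1 row2 -> MISS (open row2); precharges=1
Acc 4: bank0 row2 -> MISS (open row2); precharges=1
Acc 5: bank1 row3 -> MISS (open row3); precharges=2
Acc 6: bank1 row1 -> MISS (open row1); precharges=3
Acc 7: bank1 row1 -> HIT
Acc 8: bank2 row3 -> MISS (open row3); precharges=4
Acc 9: bank2 row3 -> HIT
Acc 10: bank0 row0 -> MISS (open row0); precharges=5
Acc 11: bank2 row2 -> MISS (open row2); precharges=6
Acc 12: bank2 row4 -> MISS (open row4); precharges=7
Acc 13: bank1 row3 -> MISS (open row3); precharges=8

Answer: M M M M M M H M H M M M M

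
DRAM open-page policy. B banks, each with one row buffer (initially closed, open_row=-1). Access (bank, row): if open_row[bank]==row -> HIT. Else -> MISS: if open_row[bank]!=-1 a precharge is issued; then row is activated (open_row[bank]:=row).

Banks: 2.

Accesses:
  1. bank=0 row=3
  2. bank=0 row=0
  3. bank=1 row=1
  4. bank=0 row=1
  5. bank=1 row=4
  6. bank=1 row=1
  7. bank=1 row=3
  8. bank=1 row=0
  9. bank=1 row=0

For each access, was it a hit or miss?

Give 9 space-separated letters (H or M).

Answer: M M M M M M M M H

Derivation:
Acc 1: bank0 row3 -> MISS (open row3); precharges=0
Acc 2: bank0 row0 -> MISS (open row0); precharges=1
Acc 3: bank1 row1 -> MISS (open row1); precharges=1
Acc 4: bank0 row1 -> MISS (open row1); precharges=2
Acc 5: bank1 row4 -> MISS (open row4); precharges=3
Acc 6: bank1 row1 -> MISS (open row1); precharges=4
Acc 7: bank1 row3 -> MISS (open row3); precharges=5
Acc 8: bank1 row0 -> MISS (open row0); precharges=6
Acc 9: bank1 row0 -> HIT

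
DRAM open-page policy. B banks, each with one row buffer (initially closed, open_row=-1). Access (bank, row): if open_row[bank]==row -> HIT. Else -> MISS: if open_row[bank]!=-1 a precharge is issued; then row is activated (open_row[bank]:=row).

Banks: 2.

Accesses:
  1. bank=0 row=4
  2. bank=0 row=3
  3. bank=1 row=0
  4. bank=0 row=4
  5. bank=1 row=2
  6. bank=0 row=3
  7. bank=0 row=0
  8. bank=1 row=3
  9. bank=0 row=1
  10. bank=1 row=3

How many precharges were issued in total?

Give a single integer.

Acc 1: bank0 row4 -> MISS (open row4); precharges=0
Acc 2: bank0 row3 -> MISS (open row3); precharges=1
Acc 3: bank1 row0 -> MISS (open row0); precharges=1
Acc 4: bank0 row4 -> MISS (open row4); precharges=2
Acc 5: bank1 row2 -> MISS (open row2); precharges=3
Acc 6: bank0 row3 -> MISS (open row3); precharges=4
Acc 7: bank0 row0 -> MISS (open row0); precharges=5
Acc 8: bank1 row3 -> MISS (open row3); precharges=6
Acc 9: bank0 row1 -> MISS (open row1); precharges=7
Acc 10: bank1 row3 -> HIT

Answer: 7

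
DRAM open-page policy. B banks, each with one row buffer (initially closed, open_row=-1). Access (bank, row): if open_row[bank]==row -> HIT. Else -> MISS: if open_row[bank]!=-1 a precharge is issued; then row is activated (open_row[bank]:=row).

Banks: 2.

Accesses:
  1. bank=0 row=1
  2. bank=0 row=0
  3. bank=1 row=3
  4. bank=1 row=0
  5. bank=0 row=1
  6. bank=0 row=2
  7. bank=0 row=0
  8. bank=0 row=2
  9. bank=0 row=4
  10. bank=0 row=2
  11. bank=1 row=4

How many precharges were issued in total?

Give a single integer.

Acc 1: bank0 row1 -> MISS (open row1); precharges=0
Acc 2: bank0 row0 -> MISS (open row0); precharges=1
Acc 3: bank1 row3 -> MISS (open row3); precharges=1
Acc 4: bank1 row0 -> MISS (open row0); precharges=2
Acc 5: bank0 row1 -> MISS (open row1); precharges=3
Acc 6: bank0 row2 -> MISS (open row2); precharges=4
Acc 7: bank0 row0 -> MISS (open row0); precharges=5
Acc 8: bank0 row2 -> MISS (open row2); precharges=6
Acc 9: bank0 row4 -> MISS (open row4); precharges=7
Acc 10: bank0 row2 -> MISS (open row2); precharges=8
Acc 11: bank1 row4 -> MISS (open row4); precharges=9

Answer: 9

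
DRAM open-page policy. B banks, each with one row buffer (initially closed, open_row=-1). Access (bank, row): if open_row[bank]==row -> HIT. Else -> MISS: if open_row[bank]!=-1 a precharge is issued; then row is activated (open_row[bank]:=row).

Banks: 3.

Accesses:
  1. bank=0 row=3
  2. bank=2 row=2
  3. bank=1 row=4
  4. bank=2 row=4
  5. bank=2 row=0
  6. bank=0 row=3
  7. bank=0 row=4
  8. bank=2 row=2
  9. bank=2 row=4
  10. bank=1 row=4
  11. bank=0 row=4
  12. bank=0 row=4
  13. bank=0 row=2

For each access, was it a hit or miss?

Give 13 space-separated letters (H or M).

Acc 1: bank0 row3 -> MISS (open row3); precharges=0
Acc 2: bank2 row2 -> MISS (open row2); precharges=0
Acc 3: bank1 row4 -> MISS (open row4); precharges=0
Acc 4: bank2 row4 -> MISS (open row4); precharges=1
Acc 5: bank2 row0 -> MISS (open row0); precharges=2
Acc 6: bank0 row3 -> HIT
Acc 7: bank0 row4 -> MISS (open row4); precharges=3
Acc 8: bank2 row2 -> MISS (open row2); precharges=4
Acc 9: bank2 row4 -> MISS (open row4); precharges=5
Acc 10: bank1 row4 -> HIT
Acc 11: bank0 row4 -> HIT
Acc 12: bank0 row4 -> HIT
Acc 13: bank0 row2 -> MISS (open row2); precharges=6

Answer: M M M M M H M M M H H H M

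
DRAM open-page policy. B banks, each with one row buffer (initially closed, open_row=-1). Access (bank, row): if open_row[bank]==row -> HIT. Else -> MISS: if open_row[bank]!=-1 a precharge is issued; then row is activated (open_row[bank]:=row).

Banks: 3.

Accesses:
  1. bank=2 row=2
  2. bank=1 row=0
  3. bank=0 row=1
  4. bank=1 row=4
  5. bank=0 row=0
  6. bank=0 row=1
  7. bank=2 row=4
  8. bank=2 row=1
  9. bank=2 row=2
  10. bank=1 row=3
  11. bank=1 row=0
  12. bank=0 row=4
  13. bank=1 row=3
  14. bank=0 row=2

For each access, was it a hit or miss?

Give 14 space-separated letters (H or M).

Answer: M M M M M M M M M M M M M M

Derivation:
Acc 1: bank2 row2 -> MISS (open row2); precharges=0
Acc 2: bank1 row0 -> MISS (open row0); precharges=0
Acc 3: bank0 row1 -> MISS (open row1); precharges=0
Acc 4: bank1 row4 -> MISS (open row4); precharges=1
Acc 5: bank0 row0 -> MISS (open row0); precharges=2
Acc 6: bank0 row1 -> MISS (open row1); precharges=3
Acc 7: bank2 row4 -> MISS (open row4); precharges=4
Acc 8: bank2 row1 -> MISS (open row1); precharges=5
Acc 9: bank2 row2 -> MISS (open row2); precharges=6
Acc 10: bank1 row3 -> MISS (open row3); precharges=7
Acc 11: bank1 row0 -> MISS (open row0); precharges=8
Acc 12: bank0 row4 -> MISS (open row4); precharges=9
Acc 13: bank1 row3 -> MISS (open row3); precharges=10
Acc 14: bank0 row2 -> MISS (open row2); precharges=11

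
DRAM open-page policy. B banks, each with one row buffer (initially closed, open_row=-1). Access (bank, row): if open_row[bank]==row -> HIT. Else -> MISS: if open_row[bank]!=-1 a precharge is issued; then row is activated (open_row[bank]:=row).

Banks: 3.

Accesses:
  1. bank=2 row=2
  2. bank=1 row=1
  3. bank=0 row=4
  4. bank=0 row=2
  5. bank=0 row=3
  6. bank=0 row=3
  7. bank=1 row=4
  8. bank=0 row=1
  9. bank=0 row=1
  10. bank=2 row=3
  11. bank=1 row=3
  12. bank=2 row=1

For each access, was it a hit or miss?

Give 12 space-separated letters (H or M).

Acc 1: bank2 row2 -> MISS (open row2); precharges=0
Acc 2: bank1 row1 -> MISS (open row1); precharges=0
Acc 3: bank0 row4 -> MISS (open row4); precharges=0
Acc 4: bank0 row2 -> MISS (open row2); precharges=1
Acc 5: bank0 row3 -> MISS (open row3); precharges=2
Acc 6: bank0 row3 -> HIT
Acc 7: bank1 row4 -> MISS (open row4); precharges=3
Acc 8: bank0 row1 -> MISS (open row1); precharges=4
Acc 9: bank0 row1 -> HIT
Acc 10: bank2 row3 -> MISS (open row3); precharges=5
Acc 11: bank1 row3 -> MISS (open row3); precharges=6
Acc 12: bank2 row1 -> MISS (open row1); precharges=7

Answer: M M M M M H M M H M M M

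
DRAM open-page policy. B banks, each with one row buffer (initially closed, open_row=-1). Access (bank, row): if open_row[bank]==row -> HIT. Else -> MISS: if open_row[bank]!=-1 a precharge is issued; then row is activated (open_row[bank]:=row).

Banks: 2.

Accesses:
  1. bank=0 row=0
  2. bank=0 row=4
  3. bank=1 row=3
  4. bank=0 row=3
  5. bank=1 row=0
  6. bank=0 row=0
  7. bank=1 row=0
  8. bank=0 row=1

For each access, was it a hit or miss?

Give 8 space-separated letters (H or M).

Acc 1: bank0 row0 -> MISS (open row0); precharges=0
Acc 2: bank0 row4 -> MISS (open row4); precharges=1
Acc 3: bank1 row3 -> MISS (open row3); precharges=1
Acc 4: bank0 row3 -> MISS (open row3); precharges=2
Acc 5: bank1 row0 -> MISS (open row0); precharges=3
Acc 6: bank0 row0 -> MISS (open row0); precharges=4
Acc 7: bank1 row0 -> HIT
Acc 8: bank0 row1 -> MISS (open row1); precharges=5

Answer: M M M M M M H M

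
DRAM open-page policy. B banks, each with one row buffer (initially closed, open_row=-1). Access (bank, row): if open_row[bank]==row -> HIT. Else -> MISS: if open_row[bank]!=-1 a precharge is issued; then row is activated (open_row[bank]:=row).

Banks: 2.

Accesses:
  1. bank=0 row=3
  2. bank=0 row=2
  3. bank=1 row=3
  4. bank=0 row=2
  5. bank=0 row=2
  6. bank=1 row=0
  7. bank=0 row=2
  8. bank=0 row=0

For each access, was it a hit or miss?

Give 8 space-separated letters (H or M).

Acc 1: bank0 row3 -> MISS (open row3); precharges=0
Acc 2: bank0 row2 -> MISS (open row2); precharges=1
Acc 3: bank1 row3 -> MISS (open row3); precharges=1
Acc 4: bank0 row2 -> HIT
Acc 5: bank0 row2 -> HIT
Acc 6: bank1 row0 -> MISS (open row0); precharges=2
Acc 7: bank0 row2 -> HIT
Acc 8: bank0 row0 -> MISS (open row0); precharges=3

Answer: M M M H H M H M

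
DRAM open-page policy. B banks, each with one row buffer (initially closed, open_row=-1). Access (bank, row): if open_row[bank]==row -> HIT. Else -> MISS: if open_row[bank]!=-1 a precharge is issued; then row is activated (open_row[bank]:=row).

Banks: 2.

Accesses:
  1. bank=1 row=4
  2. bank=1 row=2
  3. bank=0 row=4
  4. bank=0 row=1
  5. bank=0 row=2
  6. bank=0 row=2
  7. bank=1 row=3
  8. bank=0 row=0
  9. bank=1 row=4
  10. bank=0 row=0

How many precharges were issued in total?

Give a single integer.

Answer: 6

Derivation:
Acc 1: bank1 row4 -> MISS (open row4); precharges=0
Acc 2: bank1 row2 -> MISS (open row2); precharges=1
Acc 3: bank0 row4 -> MISS (open row4); precharges=1
Acc 4: bank0 row1 -> MISS (open row1); precharges=2
Acc 5: bank0 row2 -> MISS (open row2); precharges=3
Acc 6: bank0 row2 -> HIT
Acc 7: bank1 row3 -> MISS (open row3); precharges=4
Acc 8: bank0 row0 -> MISS (open row0); precharges=5
Acc 9: bank1 row4 -> MISS (open row4); precharges=6
Acc 10: bank0 row0 -> HIT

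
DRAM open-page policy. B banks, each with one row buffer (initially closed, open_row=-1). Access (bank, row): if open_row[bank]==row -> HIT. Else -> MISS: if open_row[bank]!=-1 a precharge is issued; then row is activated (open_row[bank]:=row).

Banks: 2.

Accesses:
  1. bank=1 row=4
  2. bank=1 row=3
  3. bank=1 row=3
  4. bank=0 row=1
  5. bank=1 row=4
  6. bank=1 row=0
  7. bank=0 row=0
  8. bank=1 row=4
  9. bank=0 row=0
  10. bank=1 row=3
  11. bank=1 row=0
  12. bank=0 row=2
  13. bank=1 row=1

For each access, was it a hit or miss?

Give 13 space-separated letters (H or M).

Acc 1: bank1 row4 -> MISS (open row4); precharges=0
Acc 2: bank1 row3 -> MISS (open row3); precharges=1
Acc 3: bank1 row3 -> HIT
Acc 4: bank0 row1 -> MISS (open row1); precharges=1
Acc 5: bank1 row4 -> MISS (open row4); precharges=2
Acc 6: bank1 row0 -> MISS (open row0); precharges=3
Acc 7: bank0 row0 -> MISS (open row0); precharges=4
Acc 8: bank1 row4 -> MISS (open row4); precharges=5
Acc 9: bank0 row0 -> HIT
Acc 10: bank1 row3 -> MISS (open row3); precharges=6
Acc 11: bank1 row0 -> MISS (open row0); precharges=7
Acc 12: bank0 row2 -> MISS (open row2); precharges=8
Acc 13: bank1 row1 -> MISS (open row1); precharges=9

Answer: M M H M M M M M H M M M M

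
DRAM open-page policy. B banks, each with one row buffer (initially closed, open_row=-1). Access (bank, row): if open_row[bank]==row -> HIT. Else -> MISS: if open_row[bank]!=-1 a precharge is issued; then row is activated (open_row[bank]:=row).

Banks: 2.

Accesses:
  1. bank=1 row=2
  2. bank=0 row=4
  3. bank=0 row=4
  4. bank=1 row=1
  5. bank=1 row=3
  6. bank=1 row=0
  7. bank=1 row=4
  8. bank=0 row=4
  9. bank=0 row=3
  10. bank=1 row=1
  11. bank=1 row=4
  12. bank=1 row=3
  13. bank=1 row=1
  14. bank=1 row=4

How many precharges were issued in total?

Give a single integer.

Answer: 10

Derivation:
Acc 1: bank1 row2 -> MISS (open row2); precharges=0
Acc 2: bank0 row4 -> MISS (open row4); precharges=0
Acc 3: bank0 row4 -> HIT
Acc 4: bank1 row1 -> MISS (open row1); precharges=1
Acc 5: bank1 row3 -> MISS (open row3); precharges=2
Acc 6: bank1 row0 -> MISS (open row0); precharges=3
Acc 7: bank1 row4 -> MISS (open row4); precharges=4
Acc 8: bank0 row4 -> HIT
Acc 9: bank0 row3 -> MISS (open row3); precharges=5
Acc 10: bank1 row1 -> MISS (open row1); precharges=6
Acc 11: bank1 row4 -> MISS (open row4); precharges=7
Acc 12: bank1 row3 -> MISS (open row3); precharges=8
Acc 13: bank1 row1 -> MISS (open row1); precharges=9
Acc 14: bank1 row4 -> MISS (open row4); precharges=10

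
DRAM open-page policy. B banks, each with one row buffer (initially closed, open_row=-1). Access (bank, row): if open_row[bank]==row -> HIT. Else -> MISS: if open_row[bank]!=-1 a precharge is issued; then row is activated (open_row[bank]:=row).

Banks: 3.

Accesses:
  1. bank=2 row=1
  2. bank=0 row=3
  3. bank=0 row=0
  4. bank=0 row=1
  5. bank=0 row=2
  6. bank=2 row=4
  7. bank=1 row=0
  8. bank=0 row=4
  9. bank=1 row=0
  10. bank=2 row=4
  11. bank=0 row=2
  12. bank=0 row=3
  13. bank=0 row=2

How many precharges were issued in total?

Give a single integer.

Acc 1: bank2 row1 -> MISS (open row1); precharges=0
Acc 2: bank0 row3 -> MISS (open row3); precharges=0
Acc 3: bank0 row0 -> MISS (open row0); precharges=1
Acc 4: bank0 row1 -> MISS (open row1); precharges=2
Acc 5: bank0 row2 -> MISS (open row2); precharges=3
Acc 6: bank2 row4 -> MISS (open row4); precharges=4
Acc 7: bank1 row0 -> MISS (open row0); precharges=4
Acc 8: bank0 row4 -> MISS (open row4); precharges=5
Acc 9: bank1 row0 -> HIT
Acc 10: bank2 row4 -> HIT
Acc 11: bank0 row2 -> MISS (open row2); precharges=6
Acc 12: bank0 row3 -> MISS (open row3); precharges=7
Acc 13: bank0 row2 -> MISS (open row2); precharges=8

Answer: 8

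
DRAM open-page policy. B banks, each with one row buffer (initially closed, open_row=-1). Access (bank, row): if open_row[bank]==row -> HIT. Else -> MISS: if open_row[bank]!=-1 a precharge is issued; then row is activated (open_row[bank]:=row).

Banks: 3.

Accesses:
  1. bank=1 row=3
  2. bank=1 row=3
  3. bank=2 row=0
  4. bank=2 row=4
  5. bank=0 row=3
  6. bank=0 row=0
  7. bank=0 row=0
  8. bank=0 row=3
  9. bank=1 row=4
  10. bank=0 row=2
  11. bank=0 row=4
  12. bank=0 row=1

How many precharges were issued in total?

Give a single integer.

Acc 1: bank1 row3 -> MISS (open row3); precharges=0
Acc 2: bank1 row3 -> HIT
Acc 3: bank2 row0 -> MISS (open row0); precharges=0
Acc 4: bank2 row4 -> MISS (open row4); precharges=1
Acc 5: bank0 row3 -> MISS (open row3); precharges=1
Acc 6: bank0 row0 -> MISS (open row0); precharges=2
Acc 7: bank0 row0 -> HIT
Acc 8: bank0 row3 -> MISS (open row3); precharges=3
Acc 9: bank1 row4 -> MISS (open row4); precharges=4
Acc 10: bank0 row2 -> MISS (open row2); precharges=5
Acc 11: bank0 row4 -> MISS (open row4); precharges=6
Acc 12: bank0 row1 -> MISS (open row1); precharges=7

Answer: 7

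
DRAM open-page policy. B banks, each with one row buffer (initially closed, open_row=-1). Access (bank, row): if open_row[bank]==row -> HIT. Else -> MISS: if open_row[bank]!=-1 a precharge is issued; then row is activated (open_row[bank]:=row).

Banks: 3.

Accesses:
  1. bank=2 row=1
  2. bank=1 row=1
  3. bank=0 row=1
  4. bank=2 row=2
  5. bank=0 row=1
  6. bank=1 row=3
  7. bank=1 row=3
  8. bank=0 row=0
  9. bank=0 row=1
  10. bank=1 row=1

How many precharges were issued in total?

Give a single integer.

Acc 1: bank2 row1 -> MISS (open row1); precharges=0
Acc 2: bank1 row1 -> MISS (open row1); precharges=0
Acc 3: bank0 row1 -> MISS (open row1); precharges=0
Acc 4: bank2 row2 -> MISS (open row2); precharges=1
Acc 5: bank0 row1 -> HIT
Acc 6: bank1 row3 -> MISS (open row3); precharges=2
Acc 7: bank1 row3 -> HIT
Acc 8: bank0 row0 -> MISS (open row0); precharges=3
Acc 9: bank0 row1 -> MISS (open row1); precharges=4
Acc 10: bank1 row1 -> MISS (open row1); precharges=5

Answer: 5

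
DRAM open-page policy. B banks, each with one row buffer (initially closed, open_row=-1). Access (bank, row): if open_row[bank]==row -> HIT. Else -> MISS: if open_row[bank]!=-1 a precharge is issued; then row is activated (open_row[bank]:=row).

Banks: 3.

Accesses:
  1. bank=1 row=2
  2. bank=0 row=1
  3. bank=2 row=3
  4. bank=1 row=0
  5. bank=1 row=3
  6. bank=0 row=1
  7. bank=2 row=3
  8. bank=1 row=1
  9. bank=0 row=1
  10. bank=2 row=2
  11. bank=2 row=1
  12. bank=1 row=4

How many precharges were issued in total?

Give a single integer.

Answer: 6

Derivation:
Acc 1: bank1 row2 -> MISS (open row2); precharges=0
Acc 2: bank0 row1 -> MISS (open row1); precharges=0
Acc 3: bank2 row3 -> MISS (open row3); precharges=0
Acc 4: bank1 row0 -> MISS (open row0); precharges=1
Acc 5: bank1 row3 -> MISS (open row3); precharges=2
Acc 6: bank0 row1 -> HIT
Acc 7: bank2 row3 -> HIT
Acc 8: bank1 row1 -> MISS (open row1); precharges=3
Acc 9: bank0 row1 -> HIT
Acc 10: bank2 row2 -> MISS (open row2); precharges=4
Acc 11: bank2 row1 -> MISS (open row1); precharges=5
Acc 12: bank1 row4 -> MISS (open row4); precharges=6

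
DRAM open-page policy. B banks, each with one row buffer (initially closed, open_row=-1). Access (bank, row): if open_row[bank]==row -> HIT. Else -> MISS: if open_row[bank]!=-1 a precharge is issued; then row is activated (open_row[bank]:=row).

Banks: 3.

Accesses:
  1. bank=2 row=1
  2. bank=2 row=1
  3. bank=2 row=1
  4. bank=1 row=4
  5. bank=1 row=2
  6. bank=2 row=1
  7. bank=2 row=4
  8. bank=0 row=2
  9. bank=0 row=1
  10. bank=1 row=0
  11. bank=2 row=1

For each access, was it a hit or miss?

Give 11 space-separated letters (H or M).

Acc 1: bank2 row1 -> MISS (open row1); precharges=0
Acc 2: bank2 row1 -> HIT
Acc 3: bank2 row1 -> HIT
Acc 4: bank1 row4 -> MISS (open row4); precharges=0
Acc 5: bank1 row2 -> MISS (open row2); precharges=1
Acc 6: bank2 row1 -> HIT
Acc 7: bank2 row4 -> MISS (open row4); precharges=2
Acc 8: bank0 row2 -> MISS (open row2); precharges=2
Acc 9: bank0 row1 -> MISS (open row1); precharges=3
Acc 10: bank1 row0 -> MISS (open row0); precharges=4
Acc 11: bank2 row1 -> MISS (open row1); precharges=5

Answer: M H H M M H M M M M M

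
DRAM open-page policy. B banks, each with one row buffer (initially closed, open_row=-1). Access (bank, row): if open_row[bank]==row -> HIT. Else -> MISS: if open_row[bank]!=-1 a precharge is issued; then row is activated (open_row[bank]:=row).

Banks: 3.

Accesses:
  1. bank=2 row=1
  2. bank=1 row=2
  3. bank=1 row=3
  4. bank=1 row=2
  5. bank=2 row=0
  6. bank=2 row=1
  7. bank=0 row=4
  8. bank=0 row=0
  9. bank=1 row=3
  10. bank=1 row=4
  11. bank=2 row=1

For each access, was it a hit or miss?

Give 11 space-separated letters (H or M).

Answer: M M M M M M M M M M H

Derivation:
Acc 1: bank2 row1 -> MISS (open row1); precharges=0
Acc 2: bank1 row2 -> MISS (open row2); precharges=0
Acc 3: bank1 row3 -> MISS (open row3); precharges=1
Acc 4: bank1 row2 -> MISS (open row2); precharges=2
Acc 5: bank2 row0 -> MISS (open row0); precharges=3
Acc 6: bank2 row1 -> MISS (open row1); precharges=4
Acc 7: bank0 row4 -> MISS (open row4); precharges=4
Acc 8: bank0 row0 -> MISS (open row0); precharges=5
Acc 9: bank1 row3 -> MISS (open row3); precharges=6
Acc 10: bank1 row4 -> MISS (open row4); precharges=7
Acc 11: bank2 row1 -> HIT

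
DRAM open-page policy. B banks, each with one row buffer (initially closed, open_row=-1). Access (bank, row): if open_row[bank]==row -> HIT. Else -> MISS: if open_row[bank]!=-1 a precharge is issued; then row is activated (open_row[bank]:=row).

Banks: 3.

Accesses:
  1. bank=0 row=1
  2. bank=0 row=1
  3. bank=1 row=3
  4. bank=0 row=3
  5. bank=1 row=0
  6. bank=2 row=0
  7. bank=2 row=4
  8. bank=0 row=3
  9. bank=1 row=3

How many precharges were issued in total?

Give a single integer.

Acc 1: bank0 row1 -> MISS (open row1); precharges=0
Acc 2: bank0 row1 -> HIT
Acc 3: bank1 row3 -> MISS (open row3); precharges=0
Acc 4: bank0 row3 -> MISS (open row3); precharges=1
Acc 5: bank1 row0 -> MISS (open row0); precharges=2
Acc 6: bank2 row0 -> MISS (open row0); precharges=2
Acc 7: bank2 row4 -> MISS (open row4); precharges=3
Acc 8: bank0 row3 -> HIT
Acc 9: bank1 row3 -> MISS (open row3); precharges=4

Answer: 4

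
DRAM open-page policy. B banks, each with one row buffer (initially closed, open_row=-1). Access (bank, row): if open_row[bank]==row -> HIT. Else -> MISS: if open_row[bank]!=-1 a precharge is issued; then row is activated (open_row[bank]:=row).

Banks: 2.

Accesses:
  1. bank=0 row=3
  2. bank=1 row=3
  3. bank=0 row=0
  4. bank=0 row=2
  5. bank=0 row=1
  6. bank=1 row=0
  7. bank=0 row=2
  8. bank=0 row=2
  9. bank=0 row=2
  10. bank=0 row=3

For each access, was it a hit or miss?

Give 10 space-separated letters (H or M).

Acc 1: bank0 row3 -> MISS (open row3); precharges=0
Acc 2: bank1 row3 -> MISS (open row3); precharges=0
Acc 3: bank0 row0 -> MISS (open row0); precharges=1
Acc 4: bank0 row2 -> MISS (open row2); precharges=2
Acc 5: bank0 row1 -> MISS (open row1); precharges=3
Acc 6: bank1 row0 -> MISS (open row0); precharges=4
Acc 7: bank0 row2 -> MISS (open row2); precharges=5
Acc 8: bank0 row2 -> HIT
Acc 9: bank0 row2 -> HIT
Acc 10: bank0 row3 -> MISS (open row3); precharges=6

Answer: M M M M M M M H H M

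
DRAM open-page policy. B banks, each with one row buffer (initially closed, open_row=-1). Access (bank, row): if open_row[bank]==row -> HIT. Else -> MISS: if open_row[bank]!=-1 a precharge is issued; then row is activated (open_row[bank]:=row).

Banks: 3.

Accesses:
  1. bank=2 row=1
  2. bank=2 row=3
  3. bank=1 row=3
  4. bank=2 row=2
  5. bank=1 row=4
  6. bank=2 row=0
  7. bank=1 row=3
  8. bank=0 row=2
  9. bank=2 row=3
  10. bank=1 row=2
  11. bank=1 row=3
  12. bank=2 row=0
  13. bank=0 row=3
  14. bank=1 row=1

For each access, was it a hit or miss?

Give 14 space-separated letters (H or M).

Acc 1: bank2 row1 -> MISS (open row1); precharges=0
Acc 2: bank2 row3 -> MISS (open row3); precharges=1
Acc 3: bank1 row3 -> MISS (open row3); precharges=1
Acc 4: bank2 row2 -> MISS (open row2); precharges=2
Acc 5: bank1 row4 -> MISS (open row4); precharges=3
Acc 6: bank2 row0 -> MISS (open row0); precharges=4
Acc 7: bank1 row3 -> MISS (open row3); precharges=5
Acc 8: bank0 row2 -> MISS (open row2); precharges=5
Acc 9: bank2 row3 -> MISS (open row3); precharges=6
Acc 10: bank1 row2 -> MISS (open row2); precharges=7
Acc 11: bank1 row3 -> MISS (open row3); precharges=8
Acc 12: bank2 row0 -> MISS (open row0); precharges=9
Acc 13: bank0 row3 -> MISS (open row3); precharges=10
Acc 14: bank1 row1 -> MISS (open row1); precharges=11

Answer: M M M M M M M M M M M M M M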